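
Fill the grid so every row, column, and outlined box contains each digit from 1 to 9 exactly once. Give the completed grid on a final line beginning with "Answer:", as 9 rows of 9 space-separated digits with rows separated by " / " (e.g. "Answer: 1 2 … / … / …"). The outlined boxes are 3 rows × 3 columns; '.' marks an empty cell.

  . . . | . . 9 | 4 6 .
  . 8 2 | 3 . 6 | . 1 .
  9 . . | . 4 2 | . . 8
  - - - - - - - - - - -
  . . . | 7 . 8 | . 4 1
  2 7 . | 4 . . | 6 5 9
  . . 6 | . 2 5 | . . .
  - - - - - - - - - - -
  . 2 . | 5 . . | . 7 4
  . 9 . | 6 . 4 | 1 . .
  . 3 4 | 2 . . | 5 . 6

Step 1. [r3c4∈{1}] r3c4 has the single candidate 1, so r3c4=1.
Step 2. [r3c8∈{3}] r3c8's peers cover all but 3 ⇒ r3c8=3.
Step 3. [r3c7∈{7}] r3c7 has the single candidate 7 ⇒ r3c7=7.
Step 4. [r3c3∈{5}] nothing but 5 survives at r3c3 ⇒ r3c3=5.
Step 5. [r5c3∈{1,3,8}] in row 5, 8 fits only at r5c3. So r5c3=8.
Step 6. [r7c3∈{1}] r7c3's peers cover all but 1 ⇒ r7c3=1.
Step 7. [r9c6∈{1,7}] across col 6, 7 lands solely at r9c6, so r9c6=7.
Step 8. [r7c6∈{3}] only 3 remains possible at r7c6, so r7c6=3.
Step 9. [r8c5∈{8}] r8c5 is down to just 8, so r8c5=8.
Step 10. [r9c8∈{8,9}] r9c8 is the only open cell in col 8 admitting 9, so r9c8=9.
Step 11. [r2c1∈{4,7}] in row 2, 4 fits only at r2c1, so r2c1=4.
Step 12. [r8c9∈{2,3}] in row 8, 3 fits only at r8c9, so r8c9=3.
Step 13. [r5c5∈{1,3}] row 5 places 3 nowhere but r5c5, so r5c5=3.
Step 14. [r1c2∈{1}] r1c2 is down to just 1 ⇒ r1c2=1.
Step 15. [r8c3∈{7}] r8c3 is down to just 7. So r8c3=7.
Step 16. [r2c5∈{5,7}] row 2 places 7 nowhere but r2c5. So r2c5=7.
Step 17. [r1c3∈{3}] only 3 remains possible at r1c3, so r1c3=3.
Step 18. [r7c7∈{8}] only 8 remains possible at r7c7, so r7c7=8.
Step 19. [r6c7∈{3}] only 3 remains possible at r6c7. So r6c7=3.
Step 20. [r8c1∈{5}] r8c1 has the single candidate 5 ⇒ r8c1=5.
Step 21. [r4c5∈{6,9}] across row 4, 6 lands solely at r4c5, so r4c5=6.
Step 22. [r2c9∈{5}] only 5 remains possible at r2c9. So r2c9=5.
Step 23. [r9c1∈{8}] r9c1 has the single candidate 8 ⇒ r9c1=8.
Step 24. [r9c5∈{1}] r9c5 is down to just 1. So r9c5=1.
Step 25. [r1c1∈{7}] only 7 remains possible at r1c1. So r1c1=7.
Step 26. [r6c4∈{9}] r6c4 is down to just 9 ⇒ r6c4=9.
Step 27. [r3c2∈{6}] r3c2 is down to just 6. So r3c2=6.
Step 28. [r2c7∈{9}] r2c7's peers cover all but 9 ⇒ r2c7=9.
Step 29. [r4c2∈{5}] r4c2 is down to just 5. So r4c2=5.
Step 30. [r1c4∈{8}] only 8 remains possible at r1c4. So r1c4=8.
Step 31. [r4c1∈{3}] r4c1 is down to just 3. So r4c1=3.
Step 32. [r8c8∈{2}] r8c8's peers cover all but 2, so r8c8=2.
Step 33. [r6c2∈{4}] r6c2 is down to just 4. So r6c2=4.
Step 34. [r4c3∈{9}] nothing but 9 survives at r4c3. So r4c3=9.
Step 35. [r5c6∈{1}] r5c6's peers cover all but 1. So r5c6=1.
Step 36. [r6c1∈{1}] r6c1's peers cover all but 1 ⇒ r6c1=1.
Step 37. [r1c5∈{5}] nothing but 5 survives at r1c5. So r1c5=5.
Step 38. [r6c8∈{8}] r6c8 is down to just 8. So r6c8=8.
Step 39. [r4c7∈{2}] r4c7 has the single candidate 2. So r4c7=2.
Step 40. [r7c1∈{6}] r7c1 has the single candidate 6, so r7c1=6.
Step 41. [r6c9∈{7}] only 7 remains possible at r6c9, so r6c9=7.
Step 42. [r1c9∈{2}] nothing but 2 survives at r1c9, so r1c9=2.
Step 43. [r7c5∈{9}] nothing but 9 survives at r7c5, so r7c5=9.

Answer: 7 1 3 8 5 9 4 6 2 / 4 8 2 3 7 6 9 1 5 / 9 6 5 1 4 2 7 3 8 / 3 5 9 7 6 8 2 4 1 / 2 7 8 4 3 1 6 5 9 / 1 4 6 9 2 5 3 8 7 / 6 2 1 5 9 3 8 7 4 / 5 9 7 6 8 4 1 2 3 / 8 3 4 2 1 7 5 9 6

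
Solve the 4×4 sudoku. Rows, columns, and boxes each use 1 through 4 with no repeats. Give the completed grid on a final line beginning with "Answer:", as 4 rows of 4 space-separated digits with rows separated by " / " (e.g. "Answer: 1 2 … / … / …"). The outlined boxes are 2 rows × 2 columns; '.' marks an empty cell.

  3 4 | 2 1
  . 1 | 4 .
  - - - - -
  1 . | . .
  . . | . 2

Step 1. [r3c3∈{3}] nothing but 3 survives at r3c3. So r3c3=3.
Step 2. [r3c4∈{4}] r3c4 has the single candidate 4 ⇒ r3c4=4.
Step 3. [r2c1∈{2}] r2c1 is down to just 2. So r2c1=2.
Step 4. [r4c3∈{1}] r4c3 is down to just 1, so r4c3=1.
Step 5. [r3c2∈{2}] r3c2's peers cover all but 2, so r3c2=2.
Step 6. [r4c2∈{3}] r4c2 has the single candidate 3, so r4c2=3.
Step 7. [r4c1∈{4}] r4c1's peers cover all but 4. So r4c1=4.
Step 8. [r2c4∈{3}] only 3 remains possible at r2c4, so r2c4=3.

Answer: 3 4 2 1 / 2 1 4 3 / 1 2 3 4 / 4 3 1 2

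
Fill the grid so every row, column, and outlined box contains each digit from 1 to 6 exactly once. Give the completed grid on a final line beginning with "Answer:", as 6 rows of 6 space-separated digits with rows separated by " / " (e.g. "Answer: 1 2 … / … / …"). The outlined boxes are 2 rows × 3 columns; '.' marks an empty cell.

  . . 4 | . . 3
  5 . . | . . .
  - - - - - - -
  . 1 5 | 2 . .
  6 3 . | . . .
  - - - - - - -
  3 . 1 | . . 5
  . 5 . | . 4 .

Step 1. [r5c4∈{6}] r5c4's peers cover all but 6, so r5c4=6.
Step 2. [r6c1∈{2}] r6c1's peers cover all but 2. So r6c1=2.
Step 3. [r2c6∈{1,2,4,6}] 2 has one home in col 6: r2c6. So r2c6=2.
Step 4. [r2c2∈{6}] r2c2's peers cover all but 6 ⇒ r2c2=6.
Step 5. [r2c5∈{1}] r2c5 is down to just 1, so r2c5=1.
Step 6. [r1c4∈{5}] r1c4's peers cover all but 5 ⇒ r1c4=5.
Step 7. [r3c6∈{4,6}] r3c6 is the only open cell in col 6 admitting 6. So r3c6=6.
Step 8. [r4c6∈{1,4}] 4 has one home in col 6: r4c6 ⇒ r4c6=4.
Step 9. [r6c6∈{1}] r6c6 is down to just 1 ⇒ r6c6=1.
Step 10. [r1c1∈{1}] r1c1 has the single candidate 1, so r1c1=1.
Step 11. [r2c4∈{4}] r2c4 is down to just 4. So r2c4=4.
Step 12. [r1c5∈{6}] r1c5 is down to just 6 ⇒ r1c5=6.
Step 13. [r6c3∈{6}] r6c3's peers cover all but 6 ⇒ r6c3=6.
Step 14. [r4c3∈{2}] r4c3 is down to just 2 ⇒ r4c3=2.
Step 15. [r4c5∈{5}] r4c5 has the single candidate 5, so r4c5=5.
Step 16. [r5c5∈{2}] r5c5 has the single candidate 2, so r5c5=2.
Step 17. [r4c4∈{1}] nothing but 1 survives at r4c4. So r4c4=1.
Step 18. [r6c4∈{3}] r6c4 is down to just 3 ⇒ r6c4=3.
Step 19. [r2c3∈{3}] nothing but 3 survives at r2c3. So r2c3=3.
Step 20. [r3c5∈{3}] r3c5 has the single candidate 3, so r3c5=3.
Step 21. [r5c2∈{4}] nothing but 4 survives at r5c2. So r5c2=4.
Step 22. [r3c1∈{4}] r3c1 has the single candidate 4. So r3c1=4.
Step 23. [r1c2∈{2}] r1c2 is down to just 2. So r1c2=2.

Answer: 1 2 4 5 6 3 / 5 6 3 4 1 2 / 4 1 5 2 3 6 / 6 3 2 1 5 4 / 3 4 1 6 2 5 / 2 5 6 3 4 1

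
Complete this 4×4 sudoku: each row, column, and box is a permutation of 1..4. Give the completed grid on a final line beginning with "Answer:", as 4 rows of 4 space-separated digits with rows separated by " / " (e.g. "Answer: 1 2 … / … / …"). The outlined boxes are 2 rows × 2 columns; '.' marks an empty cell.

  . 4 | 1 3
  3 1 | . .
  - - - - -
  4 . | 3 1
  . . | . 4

Step 1. [r4c3∈{2}] only 2 remains possible at r4c3 ⇒ r4c3=2.
Step 2. [r1c1∈{2}] r1c1 has the single candidate 2. So r1c1=2.
Step 3. [r4c2∈{3}] r4c2 is down to just 3, so r4c2=3.
Step 4. [r3c2∈{2}] only 2 remains possible at r3c2, so r3c2=2.
Step 5. [r2c4∈{2}] r2c4 has the single candidate 2 ⇒ r2c4=2.
Step 6. [r4c1∈{1}] only 1 remains possible at r4c1. So r4c1=1.
Step 7. [r2c3∈{4}] r2c3 has the single candidate 4. So r2c3=4.

Answer: 2 4 1 3 / 3 1 4 2 / 4 2 3 1 / 1 3 2 4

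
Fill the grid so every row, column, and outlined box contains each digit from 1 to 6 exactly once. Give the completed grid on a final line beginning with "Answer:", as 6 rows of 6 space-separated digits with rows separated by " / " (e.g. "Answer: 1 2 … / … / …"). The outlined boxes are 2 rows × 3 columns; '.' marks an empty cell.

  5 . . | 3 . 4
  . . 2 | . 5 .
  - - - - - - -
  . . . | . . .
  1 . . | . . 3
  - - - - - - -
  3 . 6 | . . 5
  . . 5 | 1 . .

Step 1. [r2c4∈{6}] nothing but 6 survives at r2c4, so r2c4=6.
Step 2. [r3c1∈{2,4,6}] col 1 places 6 nowhere but r3c1. So r3c1=6.
Step 3. [r1c5∈{1,2}] row 1 places 2 nowhere but r1c5. So r1c5=2.
Step 4. [r4c3∈{4}] r4c3 has the single candidate 4 ⇒ r4c3=4.
Step 5. [r5c2∈{1,2,4}] across row 5, 1 lands solely at r5c2, so r5c2=1.
Step 6. [r5c4∈{2,4}] r5c4 is the only open cell in row 5 admitting 2. So r5c4=2.
Step 7. [r4c2∈{2,5}] r4c2 is the only open cell in row 4 admitting 2. So r4c2=2.
Step 8. [r6c2∈{4}] only 4 remains possible at r6c2. So r6c2=4.
Step 9. [r3c2∈{3,5}] in col 2, 5 fits only at r3c2. So r3c2=5.
Step 10. [r3c5∈{1,4}] 1 has one home in col 5: r3c5, so r3c5=1.
Step 11. [r6c5∈{3,6}] 3 has one home in row 6: r6c5. So r6c5=3.
Step 12. [r4c4∈{5}] r4c4's peers cover all but 5, so r4c4=5.
Step 13. [r2c1∈{4}] r2c1 has the single candidate 4. So r2c1=4.
Step 14. [r6c6∈{6}] r6c6 is down to just 6 ⇒ r6c6=6.
Step 15. [r5c5∈{4}] r5c5's peers cover all but 4. So r5c5=4.
Step 16. [r4c5∈{6}] r4c5 is down to just 6 ⇒ r4c5=6.
Step 17. [r3c4∈{4}] r3c4's peers cover all but 4 ⇒ r3c4=4.
Step 18. [r1c2∈{6}] only 6 remains possible at r1c2 ⇒ r1c2=6.
Step 19. [r6c1∈{2}] r6c1's peers cover all but 2. So r6c1=2.
Step 20. [r2c2∈{3}] nothing but 3 survives at r2c2, so r2c2=3.
Step 21. [r3c6∈{2}] r3c6's peers cover all but 2, so r3c6=2.
Step 22. [r3c3∈{3}] r3c3 has the single candidate 3, so r3c3=3.
Step 23. [r1c3∈{1}] only 1 remains possible at r1c3 ⇒ r1c3=1.
Step 24. [r2c6∈{1}] r2c6's peers cover all but 1, so r2c6=1.

Answer: 5 6 1 3 2 4 / 4 3 2 6 5 1 / 6 5 3 4 1 2 / 1 2 4 5 6 3 / 3 1 6 2 4 5 / 2 4 5 1 3 6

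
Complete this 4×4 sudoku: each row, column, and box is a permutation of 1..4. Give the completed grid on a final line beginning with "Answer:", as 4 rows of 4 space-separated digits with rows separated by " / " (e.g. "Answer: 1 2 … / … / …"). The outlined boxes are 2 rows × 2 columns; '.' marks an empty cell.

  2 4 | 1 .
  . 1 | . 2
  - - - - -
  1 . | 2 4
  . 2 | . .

Step 1. [r4c3∈{3}] only 3 remains possible at r4c3 ⇒ r4c3=3.
Step 2. [r4c4∈{1}] r4c4 has the single candidate 1 ⇒ r4c4=1.
Step 3. [r3c2∈{3}] r3c2's peers cover all but 3 ⇒ r3c2=3.
Step 4. [r1c4∈{3}] r1c4 is down to just 3. So r1c4=3.
Step 5. [r2c3∈{4}] r2c3 is down to just 4 ⇒ r2c3=4.
Step 6. [r2c1∈{3}] nothing but 3 survives at r2c1, so r2c1=3.
Step 7. [r4c1∈{4}] nothing but 4 survives at r4c1. So r4c1=4.

Answer: 2 4 1 3 / 3 1 4 2 / 1 3 2 4 / 4 2 3 1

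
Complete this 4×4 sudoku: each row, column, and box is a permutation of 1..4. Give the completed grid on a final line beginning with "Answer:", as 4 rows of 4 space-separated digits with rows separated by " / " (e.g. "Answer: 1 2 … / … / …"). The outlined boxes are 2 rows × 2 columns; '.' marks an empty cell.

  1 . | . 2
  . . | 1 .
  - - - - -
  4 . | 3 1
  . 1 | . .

Step 1. [r1c2∈{3,4}] r1c2 is the only open cell in row 1 admitting 3, so r1c2=3.
Step 2. [r2c2∈{2,4}] in col 2, 4 fits only at r2c2 ⇒ r2c2=4.
Step 3. [r4c3∈{2,4}] r4c3 is the only open cell in col 3 admitting 2 ⇒ r4c3=2.
Step 4. [r3c2∈{2}] r3c2 has the single candidate 2, so r3c2=2.
Step 5. [r4c4∈{4}] r4c4's peers cover all but 4 ⇒ r4c4=4.
Step 6. [r1c3∈{4}] nothing but 4 survives at r1c3 ⇒ r1c3=4.
Step 7. [r2c1∈{2}] nothing but 2 survives at r2c1, so r2c1=2.
Step 8. [r4c1∈{3}] nothing but 3 survives at r4c1, so r4c1=3.
Step 9. [r2c4∈{3}] r2c4 is down to just 3. So r2c4=3.

Answer: 1 3 4 2 / 2 4 1 3 / 4 2 3 1 / 3 1 2 4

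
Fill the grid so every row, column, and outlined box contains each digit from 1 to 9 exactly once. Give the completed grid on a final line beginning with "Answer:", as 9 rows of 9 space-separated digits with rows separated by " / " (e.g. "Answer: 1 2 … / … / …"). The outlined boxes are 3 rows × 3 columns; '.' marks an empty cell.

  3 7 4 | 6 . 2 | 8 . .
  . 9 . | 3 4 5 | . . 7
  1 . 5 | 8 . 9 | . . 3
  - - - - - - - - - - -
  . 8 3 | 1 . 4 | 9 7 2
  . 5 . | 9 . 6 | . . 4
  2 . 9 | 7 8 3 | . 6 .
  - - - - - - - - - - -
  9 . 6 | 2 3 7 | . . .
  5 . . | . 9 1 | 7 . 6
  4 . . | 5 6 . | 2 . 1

Step 1. [r5c8∈{1,3,8}] across row 5, 8 lands solely at r5c8 ⇒ r5c8=8.
Step 2. [r3c2∈{2,6}] r3c2 is the only open cell in col 2 admitting 6 ⇒ r3c2=6.
Step 3. [r6c9∈{5}] nothing but 5 survives at r6c9. So r6c9=5.
Step 4. [r2c3∈{2,8}] across box 1, 2 lands solely at r2c3 ⇒ r2c3=2.
Step 5. [r1c8∈{1,5,9}] across row 1, 5 lands solely at r1c8. So r1c8=5.
Step 6. [r6c7∈{1}] r6c7 is down to just 1 ⇒ r6c7=1.
Step 7. [r7c8∈{4}] only 4 remains possible at r7c8 ⇒ r7c8=4.
Step 8. [r9c3∈{7,8}] across row 9, 7 lands solely at r9c3. So r9c3=7.
Step 9. [r9c2∈{3}] r9c2 is down to just 3. So r9c2=3.
Step 10. [r6c2∈{4}] r6c2 has the single candidate 4, so r6c2=4.
Step 11. [r8c8∈{3}] r8c8 has the single candidate 3. So r8c8=3.
Step 12. [r9c8∈{9}] only 9 remains possible at r9c8, so r9c8=9.
Step 13. [r2c7∈{6}] r2c7 has the single candidate 6 ⇒ r2c7=6.
Step 14. [r5c5∈{2}] only 2 remains possible at r5c5. So r5c5=2.
Step 15. [r9c6∈{8}] r9c6 is down to just 8. So r9c6=8.
Step 16. [r4c1∈{6}] only 6 remains possible at r4c1, so r4c1=6.
Step 17. [r8c3∈{8}] only 8 remains possible at r8c3 ⇒ r8c3=8.
Step 18. [r5c1∈{7}] r5c1 is down to just 7 ⇒ r5c1=7.
Step 19. [r7c7∈{5}] r7c7 has the single candidate 5 ⇒ r7c7=5.
Step 20. [r3c8∈{2}] r3c8's peers cover all but 2 ⇒ r3c8=2.
Step 21. [r7c9∈{8}] r7c9's peers cover all but 8 ⇒ r7c9=8.
Step 22. [r3c5∈{7}] r3c5 has the single candidate 7 ⇒ r3c5=7.
Step 23. [r7c2∈{1}] nothing but 1 survives at r7c2, so r7c2=1.
Step 24. [r8c2∈{2}] r8c2 is down to just 2 ⇒ r8c2=2.
Step 25. [r3c7∈{4}] nothing but 4 survives at r3c7 ⇒ r3c7=4.
Step 26. [r1c9∈{9}] r1c9 is down to just 9. So r1c9=9.
Step 27. [r1c5∈{1}] only 1 remains possible at r1c5 ⇒ r1c5=1.
Step 28. [r5c3∈{1}] r5c3 is down to just 1 ⇒ r5c3=1.
Step 29. [r8c4∈{4}] r8c4 is down to just 4, so r8c4=4.
Step 30. [r4c5∈{5}] nothing but 5 survives at r4c5. So r4c5=5.
Step 31. [r5c7∈{3}] r5c7 is down to just 3 ⇒ r5c7=3.
Step 32. [r2c8∈{1}] r2c8 has the single candidate 1 ⇒ r2c8=1.
Step 33. [r2c1∈{8}] r2c1 has the single candidate 8 ⇒ r2c1=8.

Answer: 3 7 4 6 1 2 8 5 9 / 8 9 2 3 4 5 6 1 7 / 1 6 5 8 7 9 4 2 3 / 6 8 3 1 5 4 9 7 2 / 7 5 1 9 2 6 3 8 4 / 2 4 9 7 8 3 1 6 5 / 9 1 6 2 3 7 5 4 8 / 5 2 8 4 9 1 7 3 6 / 4 3 7 5 6 8 2 9 1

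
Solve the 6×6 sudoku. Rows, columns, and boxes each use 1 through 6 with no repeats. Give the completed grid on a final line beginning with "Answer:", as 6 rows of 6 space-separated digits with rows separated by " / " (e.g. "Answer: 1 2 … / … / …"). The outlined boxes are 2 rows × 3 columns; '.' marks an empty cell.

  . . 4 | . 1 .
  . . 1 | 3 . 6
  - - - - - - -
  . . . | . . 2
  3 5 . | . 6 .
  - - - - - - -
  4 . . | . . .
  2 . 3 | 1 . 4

Step 1. [r6c5∈{5}] r6c5 is down to just 5, so r6c5=5.
Step 2. [r3c2∈{1,4,6}] across col 2, 4 lands solely at r3c2. So r3c2=4.
Step 3. [r5c4∈{2,6}] across col 4, 6 lands solely at r5c4 ⇒ r5c4=6.
Step 4. [r1c4∈{2,5}] r1c4 is the only open cell in col 4 admitting 2. So r1c4=2.
Step 5. [r5c5∈{2,3}] 2 has one home in row 5: r5c5. So r5c5=2.
Step 6. [r3c1∈{1,6}] row 3 places 1 nowhere but r3c1, so r3c1=1.
Step 7. [r1c1∈{5,6}] across col 1, 6 lands solely at r1c1, so r1c1=6.
Step 8. [r2c2∈{2}] nothing but 2 survives at r2c2. So r2c2=2.
Step 9. [r2c5∈{4}] only 4 remains possible at r2c5. So r2c5=4.
Step 10. [r4c3∈{2}] only 2 remains possible at r4c3, so r4c3=2.
Step 11. [r5c2∈{1}] r5c2's peers cover all but 1 ⇒ r5c2=1.
Step 12. [r6c2∈{6}] r6c2's peers cover all but 6 ⇒ r6c2=6.
Step 13. [r4c4∈{4}] only 4 remains possible at r4c4 ⇒ r4c4=4.
Step 14. [r4c6∈{1}] nothing but 1 survives at r4c6. So r4c6=1.
Step 15. [r3c4∈{5}] r3c4 has the single candidate 5, so r3c4=5.
Step 16. [r3c3∈{6}] r3c3's peers cover all but 6. So r3c3=6.
Step 17. [r3c5∈{3}] r3c5 has the single candidate 3 ⇒ r3c5=3.
Step 18. [r5c3∈{5}] nothing but 5 survives at r5c3, so r5c3=5.
Step 19. [r1c2∈{3}] only 3 remains possible at r1c2, so r1c2=3.
Step 20. [r1c6∈{5}] r1c6's peers cover all but 5, so r1c6=5.
Step 21. [r5c6∈{3}] r5c6's peers cover all but 3 ⇒ r5c6=3.
Step 22. [r2c1∈{5}] r2c1 has the single candidate 5, so r2c1=5.

Answer: 6 3 4 2 1 5 / 5 2 1 3 4 6 / 1 4 6 5 3 2 / 3 5 2 4 6 1 / 4 1 5 6 2 3 / 2 6 3 1 5 4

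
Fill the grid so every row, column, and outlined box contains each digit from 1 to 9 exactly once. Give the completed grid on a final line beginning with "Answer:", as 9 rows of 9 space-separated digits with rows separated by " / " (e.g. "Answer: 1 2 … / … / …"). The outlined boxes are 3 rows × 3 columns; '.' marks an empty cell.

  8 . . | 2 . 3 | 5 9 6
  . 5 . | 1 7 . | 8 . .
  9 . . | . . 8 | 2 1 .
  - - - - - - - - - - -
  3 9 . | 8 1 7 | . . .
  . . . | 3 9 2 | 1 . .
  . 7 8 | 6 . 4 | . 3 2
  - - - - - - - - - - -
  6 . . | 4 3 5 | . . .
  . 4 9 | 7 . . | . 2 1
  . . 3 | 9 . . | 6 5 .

Step 1. [r2c8∈{4}] r2c8 has the single candidate 4 ⇒ r2c8=4.
Step 2. [r7c7∈{7,9}] 7 has one home in col 7: r7c7 ⇒ r7c7=7.
Step 3. [r4c3∈{2,4,5,6}] in row 4, 2 fits only at r4c3 ⇒ r4c3=2.
Step 4. [r5c3∈{4,5,6}] in col 3, 5 fits only at r5c3 ⇒ r5c3=5.
Step 5. [r7c2∈{1,2,8}] row 7 places 2 nowhere but r7c2, so r7c2=2.
Step 6. [r9c2∈{1,8}] col 2 places 8 nowhere but r9c2. So r9c2=8.
Step 7. [r2c3∈{6}] r2c3's peers cover all but 6, so r2c3=6.
Step 8. [r1c3∈{1,4,7}] across row 1, 7 lands solely at r1c3. So r1c3=7.
Step 9. [r3c5∈{4,5,6}] across row 3, 6 lands solely at r3c5. So r3c5=6.
Step 10. [r5c8∈{6,7,8}] 7 has one home in col 8: r5c8, so r5c8=7.
Step 11. [r4c7∈{4}] only 4 remains possible at r4c7. So r4c7=4.
Step 12. [r5c9∈{8}] nothing but 8 survives at r5c9 ⇒ r5c9=8.
Step 13. [r6c1∈{1}] r6c1 has the single candidate 1, so r6c1=1.
Step 14. [r3c2∈{3}] r3c2's peers cover all but 3 ⇒ r3c2=3.
Step 15. [r3c3∈{4}] r3c3's peers cover all but 4. So r3c3=4.
Step 16. [r3c4∈{5}] r3c4 has the single candidate 5 ⇒ r3c4=5.
Step 17. [r3c9∈{7}] nothing but 7 survives at r3c9. So r3c9=7.
Step 18. [r8c6∈{6}] r8c6 is down to just 6 ⇒ r8c6=6.
Step 19. [r7c9∈{9}] r7c9 is down to just 9, so r7c9=9.
Step 20. [r8c5∈{8}] r8c5 is down to just 8 ⇒ r8c5=8.
Step 21. [r9c9∈{4}] only 4 remains possible at r9c9 ⇒ r9c9=4.
Step 22. [r8c1∈{5}] nothing but 5 survives at r8c1. So r8c1=5.
Step 23. [r9c5∈{2}] r9c5 is down to just 2 ⇒ r9c5=2.
Step 24. [r9c1∈{7}] r9c1's peers cover all but 7, so r9c1=7.
Step 25. [r7c8∈{8}] r7c8's peers cover all but 8 ⇒ r7c8=8.
Step 26. [r5c1∈{4}] r5c1 is down to just 4. So r5c1=4.
Step 27. [r2c9∈{3}] r2c9's peers cover all but 3. So r2c9=3.
Step 28. [r9c6∈{1}] r9c6 has the single candidate 1, so r9c6=1.
Step 29. [r6c7∈{9}] only 9 remains possible at r6c7. So r6c7=9.
Step 30. [r7c3∈{1}] nothing but 1 survives at r7c3 ⇒ r7c3=1.
Step 31. [r4c9∈{5}] r4c9 has the single candidate 5. So r4c9=5.
Step 32. [r6c5∈{5}] only 5 remains possible at r6c5, so r6c5=5.
Step 33. [r1c5∈{4}] nothing but 4 survives at r1c5, so r1c5=4.
Step 34. [r2c6∈{9}] r2c6 has the single candidate 9. So r2c6=9.
Step 35. [r4c8∈{6}] r4c8 is down to just 6. So r4c8=6.
Step 36. [r5c2∈{6}] r5c2's peers cover all but 6 ⇒ r5c2=6.
Step 37. [r8c7∈{3}] r8c7 has the single candidate 3. So r8c7=3.
Step 38. [r1c2∈{1}] only 1 remains possible at r1c2, so r1c2=1.
Step 39. [r2c1∈{2}] r2c1 has the single candidate 2 ⇒ r2c1=2.

Answer: 8 1 7 2 4 3 5 9 6 / 2 5 6 1 7 9 8 4 3 / 9 3 4 5 6 8 2 1 7 / 3 9 2 8 1 7 4 6 5 / 4 6 5 3 9 2 1 7 8 / 1 7 8 6 5 4 9 3 2 / 6 2 1 4 3 5 7 8 9 / 5 4 9 7 8 6 3 2 1 / 7 8 3 9 2 1 6 5 4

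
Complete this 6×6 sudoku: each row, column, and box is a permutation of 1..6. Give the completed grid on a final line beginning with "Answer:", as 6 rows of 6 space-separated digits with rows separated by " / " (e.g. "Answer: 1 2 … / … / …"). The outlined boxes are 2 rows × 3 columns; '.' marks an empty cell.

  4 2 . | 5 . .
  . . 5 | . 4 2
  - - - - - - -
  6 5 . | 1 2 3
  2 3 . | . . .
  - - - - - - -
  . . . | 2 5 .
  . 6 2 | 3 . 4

Step 1. [r1c3∈{1,3,6}] col 3 places 6 nowhere but r1c3, so r1c3=6.
Step 2. [r5c3∈{1,3,4}] 3 has one home in col 3: r5c3, so r5c3=3.
Step 3. [r5c1∈{1}] r5c1 is down to just 1. So r5c1=1.
Step 4. [r4c4∈{4,6}] col 4 places 4 nowhere but r4c4. So r4c4=4.
Step 5. [r6c5∈{1}] nothing but 1 survives at r6c5 ⇒ r6c5=1.
Step 6. [r4c6∈{5,6}] row 4 places 5 nowhere but r4c6, so r4c6=5.
Step 7. [r6c1∈{5}] nothing but 5 survives at r6c1 ⇒ r6c1=5.
Step 8. [r2c1∈{3}] r2c1 is down to just 3 ⇒ r2c1=3.
Step 9. [r4c3∈{1}] r4c3 is down to just 1, so r4c3=1.
Step 10. [r3c3∈{4}] r3c3 is down to just 4. So r3c3=4.
Step 11. [r4c5∈{6}] only 6 remains possible at r4c5. So r4c5=6.
Step 12. [r1c5∈{3}] nothing but 3 survives at r1c5, so r1c5=3.
Step 13. [r2c2∈{1}] r2c2 has the single candidate 1, so r2c2=1.
Step 14. [r2c4∈{6}] only 6 remains possible at r2c4, so r2c4=6.
Step 15. [r5c2∈{4}] only 4 remains possible at r5c2 ⇒ r5c2=4.
Step 16. [r1c6∈{1}] r1c6 is down to just 1 ⇒ r1c6=1.
Step 17. [r5c6∈{6}] r5c6 has the single candidate 6 ⇒ r5c6=6.

Answer: 4 2 6 5 3 1 / 3 1 5 6 4 2 / 6 5 4 1 2 3 / 2 3 1 4 6 5 / 1 4 3 2 5 6 / 5 6 2 3 1 4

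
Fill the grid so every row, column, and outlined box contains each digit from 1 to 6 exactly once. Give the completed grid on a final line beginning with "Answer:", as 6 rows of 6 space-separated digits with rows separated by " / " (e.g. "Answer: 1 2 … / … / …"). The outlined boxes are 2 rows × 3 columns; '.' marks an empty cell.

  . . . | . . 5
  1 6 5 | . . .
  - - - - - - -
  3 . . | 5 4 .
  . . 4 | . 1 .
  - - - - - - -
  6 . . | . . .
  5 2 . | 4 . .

Step 1. [r4c1∈{2}] nothing but 2 survives at r4c1. So r4c1=2.
Step 2. [r1c4∈{1,2,3,6}] across row 1, 1 lands solely at r1c4. So r1c4=1.
Step 3. [r3c6∈{2,6}] r3c6 is the only open cell in row 3 admitting 2, so r3c6=2.
Step 4. [r5c2∈{1,3,4}] across row 5, 4 lands solely at r5c2. So r5c2=4.
Step 5. [r1c5∈{2,3,6}] 6 has one home in row 1: r1c5. So r1c5=6.
Step 6. [r6c5∈{3}] nothing but 3 survives at r6c5. So r6c5=3.
Step 7. [r6c3∈{1}] r6c3 has the single candidate 1 ⇒ r6c3=1.
Step 8. [r4c4∈{3,6}] 6 has one home in col 4: r4c4. So r4c4=6.
Step 9. [r2c4∈{2,3}] col 4 places 3 nowhere but r2c4. So r2c4=3.
Step 10. [r5c3∈{3}] r5c3 has the single candidate 3 ⇒ r5c3=3.
Step 11. [r2c5∈{2}] r2c5 has the single candidate 2. So r2c5=2.
Step 12. [r5c6∈{1}] r5c6 is down to just 1, so r5c6=1.
Step 13. [r1c3∈{2}] r1c3's peers cover all but 2 ⇒ r1c3=2.
Step 14. [r2c6∈{4}] only 4 remains possible at r2c6 ⇒ r2c6=4.
Step 15. [r5c5∈{5}] r5c5 has the single candidate 5, so r5c5=5.
Step 16. [r4c2∈{5}] nothing but 5 survives at r4c2 ⇒ r4c2=5.
Step 17. [r6c6∈{6}] r6c6's peers cover all but 6 ⇒ r6c6=6.
Step 18. [r1c2∈{3}] r1c2 has the single candidate 3. So r1c2=3.
Step 19. [r5c4∈{2}] nothing but 2 survives at r5c4, so r5c4=2.
Step 20. [r1c1∈{4}] only 4 remains possible at r1c1. So r1c1=4.
Step 21. [r4c6∈{3}] only 3 remains possible at r4c6. So r4c6=3.
Step 22. [r3c2∈{1}] r3c2's peers cover all but 1. So r3c2=1.
Step 23. [r3c3∈{6}] only 6 remains possible at r3c3, so r3c3=6.

Answer: 4 3 2 1 6 5 / 1 6 5 3 2 4 / 3 1 6 5 4 2 / 2 5 4 6 1 3 / 6 4 3 2 5 1 / 5 2 1 4 3 6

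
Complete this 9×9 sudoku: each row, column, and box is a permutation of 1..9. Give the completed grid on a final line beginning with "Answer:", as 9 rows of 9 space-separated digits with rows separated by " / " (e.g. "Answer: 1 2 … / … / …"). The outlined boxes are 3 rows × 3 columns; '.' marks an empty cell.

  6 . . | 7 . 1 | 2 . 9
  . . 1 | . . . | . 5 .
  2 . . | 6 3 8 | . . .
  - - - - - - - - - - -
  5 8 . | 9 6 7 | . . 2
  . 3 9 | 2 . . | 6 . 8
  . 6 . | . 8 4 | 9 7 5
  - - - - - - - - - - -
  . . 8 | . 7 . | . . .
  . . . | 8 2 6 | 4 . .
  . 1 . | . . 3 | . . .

Step 1. [r2c4∈{4}] r2c4 is down to just 4 ⇒ r2c4=4.
Step 2. [r3c2∈{4,5,7,9}] in row 3, 9 fits only at r3c2. So r3c2=9.
Step 3. [r3c3∈{4,5,7}] row 3 places 5 nowhere but r3c3. So r3c3=5.
Step 4. [r7c4∈{1,5}] across box 8, 1 lands solely at r7c4 ⇒ r7c4=1.
Step 5. [r5c1∈{1,4,7}] across row 5, 7 lands solely at r5c1, so r5c1=7.
Step 6. [r9c3∈{2,4,6,7}] r9c3 is the only open cell in col 3 admitting 6, so r9c3=6.
Step 7. [r5c8∈{1,4}] across row 5, 4 lands solely at r5c8 ⇒ r5c8=4.
Step 8. [r3c8∈{1}] only 1 remains possible at r3c8 ⇒ r3c8=1.
Step 9. [r7c8∈{2,3,6,9}] across col 8, 6 lands solely at r7c8, so r7c8=6.
Step 10. [r7c9∈{3}] r7c9's peers cover all but 3 ⇒ r7c9=3.
Step 11. [r9c9∈{7}] r9c9 is down to just 7. So r9c9=7.
Step 12. [r9c5∈{4,5,9}] col 5 places 4 nowhere but r9c5 ⇒ r9c5=4.
Step 13. [r7c7∈{5}] r7c7 is down to just 5, so r7c7=5.
Step 14. [r9c1∈{9}] nothing but 9 survives at r9c1, so r9c1=9.
Step 15. [r1c8∈{3,8}] 8 has one home in row 1: r1c8, so r1c8=8.
Step 16. [r2c7∈{3,7}] r2c7 is the only open cell in box 3 admitting 3 ⇒ r2c7=3.
Step 17. [r1c2∈{4}] only 4 remains possible at r1c2 ⇒ r1c2=4.
Step 18. [r8c3∈{3,7}] across col 3, 7 lands solely at r8c3, so r8c3=7.
Step 19. [r2c6∈{2,9}] row 2 places 2 nowhere but r2c6 ⇒ r2c6=2.
Step 20. [r5c5∈{1,5}] r5c5 is the only open cell in row 5 admitting 1. So r5c5=1.
Step 21. [r2c5∈{9}] r2c5 is down to just 9, so r2c5=9.
Step 22. [r2c9∈{6}] r2c9 is down to just 6 ⇒ r2c9=6.
Step 23. [r9c8∈{2}] nothing but 2 survives at r9c8. So r9c8=2.
Step 24. [r8c1∈{3}] nothing but 3 survives at r8c1, so r8c1=3.
Step 25. [r9c4∈{5}] r9c4 has the single candidate 5. So r9c4=5.
Step 26. [r3c9∈{4}] r3c9 has the single candidate 4, so r3c9=4.
Step 27. [r1c5∈{5}] r1c5 is down to just 5. So r1c5=5.
Step 28. [r8c2∈{5}] only 5 remains possible at r8c2, so r8c2=5.
Step 29. [r6c1∈{1}] nothing but 1 survives at r6c1 ⇒ r6c1=1.
Step 30. [r2c1∈{8}] r2c1 has the single candidate 8, so r2c1=8.
Step 31. [r2c2∈{7}] nothing but 7 survives at r2c2 ⇒ r2c2=7.
Step 32. [r7c1∈{4}] r7c1 has the single candidate 4 ⇒ r7c1=4.
Step 33. [r4c3∈{4}] nothing but 4 survives at r4c3. So r4c3=4.
Step 34. [r8c8∈{9}] nothing but 9 survives at r8c8 ⇒ r8c8=9.
Step 35. [r6c4∈{3}] nothing but 3 survives at r6c4 ⇒ r6c4=3.
Step 36. [r7c6∈{9}] r7c6's peers cover all but 9. So r7c6=9.
Step 37. [r4c8∈{3}] r4c8's peers cover all but 3 ⇒ r4c8=3.
Step 38. [r7c2∈{2}] only 2 remains possible at r7c2, so r7c2=2.
Step 39. [r5c6∈{5}] r5c6's peers cover all but 5. So r5c6=5.
Step 40. [r8c9∈{1}] only 1 remains possible at r8c9, so r8c9=1.
Step 41. [r9c7∈{8}] only 8 remains possible at r9c7 ⇒ r9c7=8.
Step 42. [r3c7∈{7}] only 7 remains possible at r3c7, so r3c7=7.
Step 43. [r4c7∈{1}] r4c7 has the single candidate 1. So r4c7=1.
Step 44. [r6c3∈{2}] r6c3 has the single candidate 2 ⇒ r6c3=2.
Step 45. [r1c3∈{3}] r1c3 has the single candidate 3. So r1c3=3.

Answer: 6 4 3 7 5 1 2 8 9 / 8 7 1 4 9 2 3 5 6 / 2 9 5 6 3 8 7 1 4 / 5 8 4 9 6 7 1 3 2 / 7 3 9 2 1 5 6 4 8 / 1 6 2 3 8 4 9 7 5 / 4 2 8 1 7 9 5 6 3 / 3 5 7 8 2 6 4 9 1 / 9 1 6 5 4 3 8 2 7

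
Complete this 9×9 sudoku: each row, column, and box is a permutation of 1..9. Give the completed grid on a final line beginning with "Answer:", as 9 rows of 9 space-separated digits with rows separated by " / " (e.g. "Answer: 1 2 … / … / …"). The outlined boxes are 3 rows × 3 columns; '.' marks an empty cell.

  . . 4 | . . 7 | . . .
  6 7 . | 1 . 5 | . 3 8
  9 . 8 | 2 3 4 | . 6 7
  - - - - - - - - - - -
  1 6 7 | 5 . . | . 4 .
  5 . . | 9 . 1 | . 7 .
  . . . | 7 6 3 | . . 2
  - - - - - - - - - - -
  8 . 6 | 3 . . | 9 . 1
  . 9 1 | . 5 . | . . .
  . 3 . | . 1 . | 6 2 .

Step 1. [r6c1∈{4}] r6c1 has the single candidate 4 ⇒ r6c1=4.
Step 2. [r8c7∈{3,4,7,8}] across col 7, 7 lands solely at r8c7 ⇒ r8c7=7.
Step 3. [r7c6∈{2}] r7c6 is down to just 2, so r7c6=2.
Step 4. [r4c6∈{8}] nothing but 8 survives at r4c6, so r4c6=8.
Step 5. [r2c3∈{2}] r2c3 is down to just 2. So r2c3=2.
Step 6. [r7c8∈{5}] r7c8 is down to just 5, so r7c8=5.
Step 7. [r1c9∈{5,9}] col 9 places 5 nowhere but r1c9. So r1c9=5.
Step 8. [r3c7∈{1}] r3c7's peers cover all but 1. So r3c7=1.
Step 9. [r6c2∈{8}] only 8 remains possible at r6c2. So r6c2=8.
Step 10. [r4c7∈{3}] r4c7's peers cover all but 3, so r4c7=3.
Step 11. [r9c4∈{4,8}] in row 9, 8 fits only at r9c4. So r9c4=8.
Step 12. [r8c4∈{4,6}] 4 has one home in col 4: r8c4, so r8c4=4.
Step 13. [r1c8∈{9}] only 9 remains possible at r1c8. So r1c8=9.
Step 14. [r4c5∈{2}] r4c5 is down to just 2 ⇒ r4c5=2.
Step 15. [r6c8∈{1}] r6c8 has the single candidate 1. So r6c8=1.
Step 16. [r1c2∈{1}] r1c2 has the single candidate 1 ⇒ r1c2=1.
Step 17. [r6c7∈{5}] r6c7's peers cover all but 5. So r6c7=5.
Step 18. [r1c7∈{2}] only 2 remains possible at r1c7, so r1c7=2.
Step 19. [r1c1∈{3}] r1c1's peers cover all but 3 ⇒ r1c1=3.
Step 20. [r5c5∈{4}] r5c5 is down to just 4. So r5c5=4.
Step 21. [r9c6∈{9}] only 9 remains possible at r9c6 ⇒ r9c6=9.
Step 22. [r7c5∈{7}] r7c5 is down to just 7, so r7c5=7.
Step 23. [r6c3∈{9}] nothing but 9 survives at r6c3 ⇒ r6c3=9.
Step 24. [r5c9∈{6}] r5c9's peers cover all but 6, so r5c9=6.
Step 25. [r7c2∈{4}] only 4 remains possible at r7c2, so r7c2=4.
Step 26. [r2c5∈{9}] r2c5's peers cover all but 9. So r2c5=9.
Step 27. [r8c9∈{3}] r8c9 has the single candidate 3, so r8c9=3.
Step 28. [r8c1∈{2}] nothing but 2 survives at r8c1, so r8c1=2.
Step 29. [r1c4∈{6}] only 6 remains possible at r1c4 ⇒ r1c4=6.
Step 30. [r9c9∈{4}] r9c9 has the single candidate 4. So r9c9=4.
Step 31. [r9c1∈{7}] r9c1 has the single candidate 7 ⇒ r9c1=7.
Step 32. [r4c9∈{9}] r4c9 is down to just 9 ⇒ r4c9=9.
Step 33. [r8c6∈{6}] nothing but 6 survives at r8c6. So r8c6=6.
Step 34. [r1c5∈{8}] only 8 remains possible at r1c5, so r1c5=8.
Step 35. [r5c7∈{8}] r5c7 is down to just 8 ⇒ r5c7=8.
Step 36. [r9c3∈{5}] nothing but 5 survives at r9c3. So r9c3=5.
Step 37. [r8c8∈{8}] only 8 remains possible at r8c8 ⇒ r8c8=8.
Step 38. [r3c2∈{5}] only 5 remains possible at r3c2 ⇒ r3c2=5.
Step 39. [r2c7∈{4}] r2c7 is down to just 4 ⇒ r2c7=4.
Step 40. [r5c2∈{2}] only 2 remains possible at r5c2. So r5c2=2.
Step 41. [r5c3∈{3}] nothing but 3 survives at r5c3, so r5c3=3.

Answer: 3 1 4 6 8 7 2 9 5 / 6 7 2 1 9 5 4 3 8 / 9 5 8 2 3 4 1 6 7 / 1 6 7 5 2 8 3 4 9 / 5 2 3 9 4 1 8 7 6 / 4 8 9 7 6 3 5 1 2 / 8 4 6 3 7 2 9 5 1 / 2 9 1 4 5 6 7 8 3 / 7 3 5 8 1 9 6 2 4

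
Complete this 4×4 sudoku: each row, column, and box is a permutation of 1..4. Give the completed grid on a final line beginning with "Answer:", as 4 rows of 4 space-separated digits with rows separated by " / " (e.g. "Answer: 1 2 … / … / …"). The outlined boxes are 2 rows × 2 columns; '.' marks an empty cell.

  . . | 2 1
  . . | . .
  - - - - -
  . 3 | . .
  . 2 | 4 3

Step 1. [r2c1∈{1,2,3,4}] across row 2, 2 lands solely at r2c1. So r2c1=2.
Step 2. [r3c1∈{1,4}] in row 3, 4 fits only at r3c1 ⇒ r3c1=4.
Step 3. [r2c4∈{4}] only 4 remains possible at r2c4. So r2c4=4.
Step 4. [r4c1∈{1}] r4c1's peers cover all but 1, so r4c1=1.
Step 5. [r3c4∈{2}] r3c4 has the single candidate 2 ⇒ r3c4=2.
Step 6. [r2c3∈{3}] r2c3 has the single candidate 3. So r2c3=3.
Step 7. [r1c2∈{4}] r1c2 is down to just 4. So r1c2=4.
Step 8. [r3c3∈{1}] r3c3 has the single candidate 1 ⇒ r3c3=1.
Step 9. [r1c1∈{3}] r1c1 has the single candidate 3. So r1c1=3.
Step 10. [r2c2∈{1}] only 1 remains possible at r2c2 ⇒ r2c2=1.

Answer: 3 4 2 1 / 2 1 3 4 / 4 3 1 2 / 1 2 4 3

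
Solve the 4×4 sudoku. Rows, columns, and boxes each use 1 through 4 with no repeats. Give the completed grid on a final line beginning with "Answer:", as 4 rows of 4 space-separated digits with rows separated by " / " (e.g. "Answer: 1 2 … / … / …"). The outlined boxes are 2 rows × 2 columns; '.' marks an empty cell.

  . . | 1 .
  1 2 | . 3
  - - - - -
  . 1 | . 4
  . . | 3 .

Step 1. [r3c1∈{2,3}] row 3 places 3 nowhere but r3c1 ⇒ r3c1=3.
Step 2. [r4c1∈{2,4}] in col 1, 2 fits only at r4c1. So r4c1=2.
Step 3. [r1c1∈{4}] r1c1 has the single candidate 4. So r1c1=4.
Step 4. [r3c3∈{2}] r3c3 is down to just 2. So r3c3=2.
Step 5. [r4c2∈{4}] r4c2's peers cover all but 4, so r4c2=4.
Step 6. [r1c4∈{2}] r1c4 has the single candidate 2 ⇒ r1c4=2.
Step 7. [r4c4∈{1}] nothing but 1 survives at r4c4. So r4c4=1.
Step 8. [r2c3∈{4}] r2c3 is down to just 4 ⇒ r2c3=4.
Step 9. [r1c2∈{3}] nothing but 3 survives at r1c2. So r1c2=3.

Answer: 4 3 1 2 / 1 2 4 3 / 3 1 2 4 / 2 4 3 1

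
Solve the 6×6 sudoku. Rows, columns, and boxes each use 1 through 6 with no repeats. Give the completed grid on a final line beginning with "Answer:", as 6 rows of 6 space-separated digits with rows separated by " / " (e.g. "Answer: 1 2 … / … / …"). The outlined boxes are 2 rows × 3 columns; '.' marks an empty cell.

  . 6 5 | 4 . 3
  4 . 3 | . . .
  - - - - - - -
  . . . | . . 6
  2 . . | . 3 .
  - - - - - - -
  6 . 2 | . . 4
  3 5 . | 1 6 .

Step 1. [r4c4∈{5}] nothing but 5 survives at r4c4 ⇒ r4c4=5.
Step 2. [r1c5∈{1,2}] across row 1, 2 lands solely at r1c5. So r1c5=2.
Step 3. [r4c6∈{1}] only 1 remains possible at r4c6. So r4c6=1.
Step 4. [r3c3∈{1,4}] across col 3, 1 lands solely at r3c3, so r3c3=1.
Step 5. [r4c2∈{4}] r4c2 is down to just 4 ⇒ r4c2=4.
Step 6. [r2c5∈{1,5}] 1 has one home in col 5: r2c5 ⇒ r2c5=1.
Step 7. [r5c2∈{1}] r5c2 has the single candidate 1, so r5c2=1.
Step 8. [r6c3∈{4}] r6c3's peers cover all but 4, so r6c3=4.
Step 9. [r5c5∈{5}] r5c5 is down to just 5, so r5c5=5.
Step 10. [r2c6∈{5}] r2c6 has the single candidate 5, so r2c6=5.
Step 11. [r2c4∈{6}] r2c4 has the single candidate 6, so r2c4=6.
Step 12. [r3c5∈{4}] nothing but 4 survives at r3c5. So r3c5=4.
Step 13. [r5c4∈{3}] r5c4 has the single candidate 3 ⇒ r5c4=3.
Step 14. [r4c3∈{6}] only 6 remains possible at r4c3. So r4c3=6.
Step 15. [r3c4∈{2}] r3c4 is down to just 2, so r3c4=2.
Step 16. [r3c2∈{3}] r3c2's peers cover all but 3, so r3c2=3.
Step 17. [r1c1∈{1}] r1c1's peers cover all but 1, so r1c1=1.
Step 18. [r3c1∈{5}] only 5 remains possible at r3c1, so r3c1=5.
Step 19. [r6c6∈{2}] nothing but 2 survives at r6c6, so r6c6=2.
Step 20. [r2c2∈{2}] r2c2's peers cover all but 2. So r2c2=2.

Answer: 1 6 5 4 2 3 / 4 2 3 6 1 5 / 5 3 1 2 4 6 / 2 4 6 5 3 1 / 6 1 2 3 5 4 / 3 5 4 1 6 2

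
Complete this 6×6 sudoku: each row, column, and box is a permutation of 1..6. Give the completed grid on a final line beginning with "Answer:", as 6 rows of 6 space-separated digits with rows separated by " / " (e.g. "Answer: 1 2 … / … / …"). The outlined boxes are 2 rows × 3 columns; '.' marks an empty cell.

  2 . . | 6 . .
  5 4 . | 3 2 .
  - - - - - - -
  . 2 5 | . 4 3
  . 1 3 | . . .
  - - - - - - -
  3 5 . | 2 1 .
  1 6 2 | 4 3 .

Step 1. [r4c5∈{5,6}] 6 has one home in col 5: r4c5. So r4c5=6.
Step 2. [r2c6∈{1}] r2c6 is down to just 1. So r2c6=1.
Step 3. [r6c6∈{5}] r6c6 is down to just 5 ⇒ r6c6=5.
Step 4. [r1c2∈{3}] nothing but 3 survives at r1c2 ⇒ r1c2=3.
Step 5. [r5c6∈{6}] r5c6's peers cover all but 6. So r5c6=6.
Step 6. [r3c1∈{6}] only 6 remains possible at r3c1, so r3c1=6.
Step 7. [r4c6∈{2}] nothing but 2 survives at r4c6 ⇒ r4c6=2.
Step 8. [r1c3∈{1}] r1c3 has the single candidate 1. So r1c3=1.
Step 9. [r5c3∈{4}] r5c3 is down to just 4, so r5c3=4.
Step 10. [r1c5∈{5}] nothing but 5 survives at r1c5 ⇒ r1c5=5.
Step 11. [r3c4∈{1}] r3c4 is down to just 1, so r3c4=1.
Step 12. [r4c4∈{5}] r4c4's peers cover all but 5 ⇒ r4c4=5.
Step 13. [r2c3∈{6}] r2c3's peers cover all but 6. So r2c3=6.
Step 14. [r1c6∈{4}] r1c6 is down to just 4 ⇒ r1c6=4.
Step 15. [r4c1∈{4}] nothing but 4 survives at r4c1, so r4c1=4.

Answer: 2 3 1 6 5 4 / 5 4 6 3 2 1 / 6 2 5 1 4 3 / 4 1 3 5 6 2 / 3 5 4 2 1 6 / 1 6 2 4 3 5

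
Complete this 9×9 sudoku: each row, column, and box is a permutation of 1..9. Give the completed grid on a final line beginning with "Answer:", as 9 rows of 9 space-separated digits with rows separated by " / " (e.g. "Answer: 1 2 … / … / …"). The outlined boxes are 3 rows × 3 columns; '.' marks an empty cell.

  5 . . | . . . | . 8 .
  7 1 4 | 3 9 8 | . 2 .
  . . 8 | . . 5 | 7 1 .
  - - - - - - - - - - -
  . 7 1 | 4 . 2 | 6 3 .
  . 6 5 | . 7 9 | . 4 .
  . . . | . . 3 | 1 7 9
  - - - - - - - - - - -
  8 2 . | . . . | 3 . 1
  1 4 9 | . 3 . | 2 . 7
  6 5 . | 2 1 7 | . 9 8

Step 1. [r3c4∈{6}] r3c4 is down to just 6. So r3c4=6.
Step 2. [r4c5∈{5,8}] across row 4, 8 lands solely at r4c5. So r4c5=8.
Step 3. [r8c6∈{6}] r8c6's peers cover all but 6 ⇒ r8c6=6.
Step 4. [r6c3∈{2}] nothing but 2 survives at r6c3 ⇒ r6c3=2.
Step 5. [r6c4∈{5}] r6c4's peers cover all but 5 ⇒ r6c4=5.
Step 6. [r3c1∈{2,3,9}] across col 1, 2 lands solely at r3c1. So r3c1=2.
Step 7. [r3c5∈{4}] r3c5 has the single candidate 4, so r3c5=4.
Step 8. [r1c9∈{3,4,6}] across col 9, 4 lands solely at r1c9 ⇒ r1c9=4.
Step 9. [r3c2∈{3,9}] row 3 places 9 nowhere but r3c2 ⇒ r3c2=9.
Step 10. [r2c9∈{5,6}] across row 2, 6 lands solely at r2c9 ⇒ r2c9=6.
Step 11. [r1c6∈{1}] nothing but 1 survives at r1c6 ⇒ r1c6=1.
Step 12. [r1c3∈{3,6}] row 1 places 6 nowhere but r1c3. So r1c3=6.
Step 13. [r7c8∈{5,6}] r7c8 is the only open cell in row 7 admitting 6, so r7c8=6.
Step 14. [r5c4∈{1}] nothing but 1 survives at r5c4, so r5c4=1.
Step 15. [r4c9∈{5}] only 5 remains possible at r4c9 ⇒ r4c9=5.
Step 16. [r5c7∈{8}] r5c7 has the single candidate 8. So r5c7=8.
Step 17. [r1c5∈{2}] r1c5 is down to just 2 ⇒ r1c5=2.
Step 18. [r6c1∈{4}] nothing but 4 survives at r6c1. So r6c1=4.
Step 19. [r7c4∈{9}] only 9 remains possible at r7c4 ⇒ r7c4=9.
Step 20. [r3c9∈{3}] only 3 remains possible at r3c9, so r3c9=3.
Step 21. [r8c4∈{8}] only 8 remains possible at r8c4. So r8c4=8.
Step 22. [r1c2∈{3}] r1c2 is down to just 3. So r1c2=3.
Step 23. [r7c5∈{5}] nothing but 5 survives at r7c5 ⇒ r7c5=5.
Step 24. [r1c7∈{9}] r1c7 is down to just 9. So r1c7=9.
Step 25. [r1c4∈{7}] r1c4 is down to just 7 ⇒ r1c4=7.
Step 26. [r4c1∈{9}] only 9 remains possible at r4c1 ⇒ r4c1=9.
Step 27. [r6c5∈{6}] r6c5 is down to just 6 ⇒ r6c5=6.
Step 28. [r5c9∈{2}] r5c9's peers cover all but 2 ⇒ r5c9=2.
Step 29. [r8c8∈{5}] only 5 remains possible at r8c8. So r8c8=5.
Step 30. [r9c3∈{3}] r9c3 has the single candidate 3 ⇒ r9c3=3.
Step 31. [r2c7∈{5}] nothing but 5 survives at r2c7. So r2c7=5.
Step 32. [r6c2∈{8}] only 8 remains possible at r6c2, so r6c2=8.
Step 33. [r7c6∈{4}] nothing but 4 survives at r7c6. So r7c6=4.
Step 34. [r5c1∈{3}] r5c1 is down to just 3. So r5c1=3.
Step 35. [r9c7∈{4}] r9c7's peers cover all but 4. So r9c7=4.
Step 36. [r7c3∈{7}] nothing but 7 survives at r7c3. So r7c3=7.

Answer: 5 3 6 7 2 1 9 8 4 / 7 1 4 3 9 8 5 2 6 / 2 9 8 6 4 5 7 1 3 / 9 7 1 4 8 2 6 3 5 / 3 6 5 1 7 9 8 4 2 / 4 8 2 5 6 3 1 7 9 / 8 2 7 9 5 4 3 6 1 / 1 4 9 8 3 6 2 5 7 / 6 5 3 2 1 7 4 9 8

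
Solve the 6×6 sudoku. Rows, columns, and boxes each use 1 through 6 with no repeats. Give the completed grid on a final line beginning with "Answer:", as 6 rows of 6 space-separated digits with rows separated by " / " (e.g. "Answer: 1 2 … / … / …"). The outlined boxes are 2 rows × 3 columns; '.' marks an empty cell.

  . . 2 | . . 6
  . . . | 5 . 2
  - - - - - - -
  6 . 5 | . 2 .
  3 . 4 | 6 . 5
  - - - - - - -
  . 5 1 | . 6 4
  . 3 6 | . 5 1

Step 1. [r4c5∈{1}] only 1 remains possible at r4c5. So r4c5=1.
Step 2. [r1c4∈{1,3,4}] in col 4, 1 fits only at r1c4 ⇒ r1c4=1.
Step 3. [r1c2∈{4}] only 4 remains possible at r1c2 ⇒ r1c2=4.
Step 4. [r5c4∈{2,3}] row 5 places 3 nowhere but r5c4. So r5c4=3.
Step 5. [r5c1∈{2}] nothing but 2 survives at r5c1, so r5c1=2.
Step 6. [r1c5∈{3}] r1c5's peers cover all but 3. So r1c5=3.
Step 7. [r2c1∈{1}] r2c1 is down to just 1 ⇒ r2c1=1.
Step 8. [r2c3∈{3}] nothing but 3 survives at r2c3 ⇒ r2c3=3.
Step 9. [r3c6∈{3}] r3c6's peers cover all but 3 ⇒ r3c6=3.
Step 10. [r2c2∈{6}] nothing but 6 survives at r2c2, so r2c2=6.
Step 11. [r4c2∈{2}] nothing but 2 survives at r4c2. So r4c2=2.
Step 12. [r3c2∈{1}] only 1 remains possible at r3c2, so r3c2=1.
Step 13. [r6c4∈{2}] r6c4 has the single candidate 2 ⇒ r6c4=2.
Step 14. [r1c1∈{5}] nothing but 5 survives at r1c1 ⇒ r1c1=5.
Step 15. [r3c4∈{4}] r3c4's peers cover all but 4. So r3c4=4.
Step 16. [r6c1∈{4}] only 4 remains possible at r6c1. So r6c1=4.
Step 17. [r2c5∈{4}] r2c5 has the single candidate 4, so r2c5=4.

Answer: 5 4 2 1 3 6 / 1 6 3 5 4 2 / 6 1 5 4 2 3 / 3 2 4 6 1 5 / 2 5 1 3 6 4 / 4 3 6 2 5 1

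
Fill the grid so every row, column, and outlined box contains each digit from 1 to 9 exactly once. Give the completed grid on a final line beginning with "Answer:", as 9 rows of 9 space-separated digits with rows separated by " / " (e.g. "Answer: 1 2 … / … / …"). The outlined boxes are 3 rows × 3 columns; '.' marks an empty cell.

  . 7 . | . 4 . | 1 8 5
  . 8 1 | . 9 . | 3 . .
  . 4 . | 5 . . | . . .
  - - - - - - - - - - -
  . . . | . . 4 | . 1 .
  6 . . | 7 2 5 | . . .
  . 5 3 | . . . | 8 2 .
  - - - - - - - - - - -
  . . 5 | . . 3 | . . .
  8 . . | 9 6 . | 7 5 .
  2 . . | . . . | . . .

Step 1. [r6c5∈{1}] only 1 remains possible at r6c5 ⇒ r6c5=1.
Step 2. [r7c1∈{1,4,7,9}] col 1 places 1 nowhere but r7c1, so r7c1=1.
Step 3. [r3c6∈{1,2,6,7,8}] in row 3, 1 fits only at r3c6 ⇒ r3c6=1.
Step 4. [r9c3∈{4,6,7,9}] r9c3 is the only open cell in box 7 admitting 7. So r9c3=7.
Step 5. [r2c6∈{2,6,7}] col 6 places 7 nowhere but r2c6, so r2c6=7.
Step 6. [r6c4∈{6}] only 6 remains possible at r6c4. So r6c4=6.
Step 7. [r9c6∈{8}] r9c6's peers cover all but 8 ⇒ r9c6=8.
Step 8. [r7c9∈{2,4,6,8,9}] row 7 places 8 nowhere but r7c9. So r7c9=8.
Step 9. [r6c1∈{4,7,9}] col 1 places 4 nowhere but r6c1, so r6c1=4.
Step 10. [r2c4∈{2}] only 2 remains possible at r2c4, so r2c4=2.
Step 11. [r7c7∈{2,4,6,9}] 2 has one home in row 7: r7c7. So r7c7=2.
Step 12. [r3c9∈{2,6,7,9}] col 9 places 2 nowhere but r3c9 ⇒ r3c9=2.
Step 13. [r1c3∈{2,6,9}] in row 1, 2 fits only at r1c3 ⇒ r1c3=2.
Step 14. [r1c1∈{3,9}] across row 1, 9 lands solely at r1c1 ⇒ r1c1=9.
Step 15. [r8c9∈{1,3,4}] in row 8, 1 fits only at r8c9. So r8c9=1.
Step 16. [r4c4∈{3,8}] in col 4, 8 fits only at r4c4 ⇒ r4c4=8.
Step 17. [r4c3∈{9}] nothing but 9 survives at r4c3. So r4c3=9.
Step 18. [r6c9∈{7,9}] across row 6, 7 lands solely at r6c9. So r6c9=7.
Step 19. [r4c5∈{3}] nothing but 3 survives at r4c5. So r4c5=3.
Step 20. [r4c9∈{6}] r4c9 is down to just 6 ⇒ r4c9=6.
Step 21. [r2c8∈{4,6}] 6 has one home in row 2: r2c8, so r2c8=6.
Step 22. [r9c7∈{4,6,9}] col 7 places 6 nowhere but r9c7. So r9c7=6.
Step 23. [r5c7∈{4,9}] col 7 places 4 nowhere but r5c7. So r5c7=4.
Step 24. [r7c4∈{4}] r7c4's peers cover all but 4. So r7c4=4.
Step 25. [r7c8∈{9}] r7c8 has the single candidate 9, so r7c8=9.
Step 26. [r9c8∈{3,4}] col 8 places 4 nowhere but r9c8. So r9c8=4.
Step 27. [r9c9∈{3}] nothing but 3 survives at r9c9. So r9c9=3.
Step 28. [r5c3∈{8}] r5c3 is down to just 8, so r5c3=8.
Step 29. [r9c2∈{9}] r9c2 has the single candidate 9, so r9c2=9.
Step 30. [r4c7∈{5}] nothing but 5 survives at r4c7 ⇒ r4c7=5.
Step 31. [r3c5∈{8}] r3c5 has the single candidate 8, so r3c5=8.
Step 32. [r9c4∈{1}] r9c4 has the single candidate 1. So r9c4=1.
Step 33. [r4c1∈{7}] nothing but 7 survives at r4c1 ⇒ r4c1=7.
Step 34. [r3c8∈{7}] only 7 remains possible at r3c8. So r3c8=7.
Step 35. [r8c2∈{3}] only 3 remains possible at r8c2 ⇒ r8c2=3.
Step 36. [r4c2∈{2}] r4c2 has the single candidate 2, so r4c2=2.
Step 37. [r7c5∈{7}] r7c5 has the single candidate 7. So r7c5=7.
Step 38. [r3c1∈{3}] r3c1's peers cover all but 3, so r3c1=3.
Step 39. [r5c8∈{3}] r5c8 is down to just 3 ⇒ r5c8=3.
Step 40. [r3c7∈{9}] r3c7's peers cover all but 9, so r3c7=9.
Step 41. [r2c9∈{4}] r2c9 is down to just 4. So r2c9=4.
Step 42. [r9c5∈{5}] nothing but 5 survives at r9c5. So r9c5=5.
Step 43. [r6c6∈{9}] r6c6 is down to just 9. So r6c6=9.
Step 44. [r8c3∈{4}] r8c3's peers cover all but 4 ⇒ r8c3=4.
Step 45. [r1c6∈{6}] only 6 remains possible at r1c6. So r1c6=6.
Step 46. [r1c4∈{3}] r1c4's peers cover all but 3, so r1c4=3.
Step 47. [r2c1∈{5}] r2c1's peers cover all but 5. So r2c1=5.
Step 48. [r8c6∈{2}] r8c6 is down to just 2, so r8c6=2.
Step 49. [r5c2∈{1}] r5c2's peers cover all but 1, so r5c2=1.
Step 50. [r5c9∈{9}] r5c9 is down to just 9, so r5c9=9.
Step 51. [r7c2∈{6}] only 6 remains possible at r7c2. So r7c2=6.
Step 52. [r3c3∈{6}] only 6 remains possible at r3c3 ⇒ r3c3=6.

Answer: 9 7 2 3 4 6 1 8 5 / 5 8 1 2 9 7 3 6 4 / 3 4 6 5 8 1 9 7 2 / 7 2 9 8 3 4 5 1 6 / 6 1 8 7 2 5 4 3 9 / 4 5 3 6 1 9 8 2 7 / 1 6 5 4 7 3 2 9 8 / 8 3 4 9 6 2 7 5 1 / 2 9 7 1 5 8 6 4 3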